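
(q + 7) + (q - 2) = 2*q + 5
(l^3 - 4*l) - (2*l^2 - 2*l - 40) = l^3 - 2*l^2 - 2*l + 40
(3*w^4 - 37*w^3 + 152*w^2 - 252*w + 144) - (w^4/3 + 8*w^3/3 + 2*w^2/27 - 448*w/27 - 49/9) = 8*w^4/3 - 119*w^3/3 + 4102*w^2/27 - 6356*w/27 + 1345/9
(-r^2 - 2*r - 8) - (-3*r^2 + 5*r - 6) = 2*r^2 - 7*r - 2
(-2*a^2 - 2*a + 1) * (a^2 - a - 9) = -2*a^4 + 21*a^2 + 17*a - 9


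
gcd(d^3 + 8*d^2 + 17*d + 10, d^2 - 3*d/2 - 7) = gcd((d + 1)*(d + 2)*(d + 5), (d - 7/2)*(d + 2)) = d + 2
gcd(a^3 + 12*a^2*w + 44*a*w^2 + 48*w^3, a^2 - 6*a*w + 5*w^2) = 1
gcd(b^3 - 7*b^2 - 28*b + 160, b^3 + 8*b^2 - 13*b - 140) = b^2 + b - 20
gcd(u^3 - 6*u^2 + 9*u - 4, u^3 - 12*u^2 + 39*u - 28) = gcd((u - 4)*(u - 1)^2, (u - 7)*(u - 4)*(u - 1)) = u^2 - 5*u + 4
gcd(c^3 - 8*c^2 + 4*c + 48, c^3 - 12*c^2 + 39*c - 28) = c - 4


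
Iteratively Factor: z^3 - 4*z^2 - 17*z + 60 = (z + 4)*(z^2 - 8*z + 15) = (z - 5)*(z + 4)*(z - 3)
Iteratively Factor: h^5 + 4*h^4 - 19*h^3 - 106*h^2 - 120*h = (h - 5)*(h^4 + 9*h^3 + 26*h^2 + 24*h) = (h - 5)*(h + 4)*(h^3 + 5*h^2 + 6*h) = h*(h - 5)*(h + 4)*(h^2 + 5*h + 6) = h*(h - 5)*(h + 3)*(h + 4)*(h + 2)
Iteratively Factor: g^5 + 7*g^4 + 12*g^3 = (g + 4)*(g^4 + 3*g^3) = (g + 3)*(g + 4)*(g^3) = g*(g + 3)*(g + 4)*(g^2) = g^2*(g + 3)*(g + 4)*(g)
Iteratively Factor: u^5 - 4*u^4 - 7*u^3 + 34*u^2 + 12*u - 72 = (u - 3)*(u^4 - u^3 - 10*u^2 + 4*u + 24) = (u - 3)^2*(u^3 + 2*u^2 - 4*u - 8) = (u - 3)^2*(u - 2)*(u^2 + 4*u + 4) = (u - 3)^2*(u - 2)*(u + 2)*(u + 2)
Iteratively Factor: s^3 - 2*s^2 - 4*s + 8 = (s - 2)*(s^2 - 4) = (s - 2)^2*(s + 2)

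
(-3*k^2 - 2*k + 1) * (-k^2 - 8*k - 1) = 3*k^4 + 26*k^3 + 18*k^2 - 6*k - 1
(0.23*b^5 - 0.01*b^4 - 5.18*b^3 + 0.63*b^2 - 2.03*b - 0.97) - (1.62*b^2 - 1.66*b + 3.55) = 0.23*b^5 - 0.01*b^4 - 5.18*b^3 - 0.99*b^2 - 0.37*b - 4.52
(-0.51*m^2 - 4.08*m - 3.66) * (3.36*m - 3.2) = -1.7136*m^3 - 12.0768*m^2 + 0.758400000000002*m + 11.712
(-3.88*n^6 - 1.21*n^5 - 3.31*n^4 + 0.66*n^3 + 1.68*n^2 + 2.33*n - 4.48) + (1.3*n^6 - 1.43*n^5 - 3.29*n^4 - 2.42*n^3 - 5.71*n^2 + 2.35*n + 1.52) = -2.58*n^6 - 2.64*n^5 - 6.6*n^4 - 1.76*n^3 - 4.03*n^2 + 4.68*n - 2.96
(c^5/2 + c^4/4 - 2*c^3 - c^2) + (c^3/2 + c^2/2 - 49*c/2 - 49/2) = c^5/2 + c^4/4 - 3*c^3/2 - c^2/2 - 49*c/2 - 49/2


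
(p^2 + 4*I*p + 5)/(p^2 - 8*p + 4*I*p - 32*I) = (p^2 + 4*I*p + 5)/(p^2 + 4*p*(-2 + I) - 32*I)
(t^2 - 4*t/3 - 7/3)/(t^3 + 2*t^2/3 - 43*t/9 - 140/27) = 9*(t + 1)/(9*t^2 + 27*t + 20)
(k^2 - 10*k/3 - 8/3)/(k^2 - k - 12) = (k + 2/3)/(k + 3)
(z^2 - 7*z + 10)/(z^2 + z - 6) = (z - 5)/(z + 3)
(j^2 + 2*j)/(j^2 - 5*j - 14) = j/(j - 7)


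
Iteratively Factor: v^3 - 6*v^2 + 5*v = (v - 5)*(v^2 - v) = v*(v - 5)*(v - 1)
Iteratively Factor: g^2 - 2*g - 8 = (g + 2)*(g - 4)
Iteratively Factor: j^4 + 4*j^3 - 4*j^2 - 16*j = (j + 4)*(j^3 - 4*j) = j*(j + 4)*(j^2 - 4) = j*(j - 2)*(j + 4)*(j + 2)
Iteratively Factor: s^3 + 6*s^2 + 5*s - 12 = (s - 1)*(s^2 + 7*s + 12) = (s - 1)*(s + 3)*(s + 4)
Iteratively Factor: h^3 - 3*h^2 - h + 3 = (h + 1)*(h^2 - 4*h + 3) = (h - 3)*(h + 1)*(h - 1)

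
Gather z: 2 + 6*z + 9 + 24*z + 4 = 30*z + 15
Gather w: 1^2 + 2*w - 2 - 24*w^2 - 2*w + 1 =-24*w^2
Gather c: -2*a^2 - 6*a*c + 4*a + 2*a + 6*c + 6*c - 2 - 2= -2*a^2 + 6*a + c*(12 - 6*a) - 4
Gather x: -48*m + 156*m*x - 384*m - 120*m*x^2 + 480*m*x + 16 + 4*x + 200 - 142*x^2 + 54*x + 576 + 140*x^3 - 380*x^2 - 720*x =-432*m + 140*x^3 + x^2*(-120*m - 522) + x*(636*m - 662) + 792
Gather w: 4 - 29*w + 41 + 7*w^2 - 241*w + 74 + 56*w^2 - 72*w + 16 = 63*w^2 - 342*w + 135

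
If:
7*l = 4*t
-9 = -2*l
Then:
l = 9/2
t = 63/8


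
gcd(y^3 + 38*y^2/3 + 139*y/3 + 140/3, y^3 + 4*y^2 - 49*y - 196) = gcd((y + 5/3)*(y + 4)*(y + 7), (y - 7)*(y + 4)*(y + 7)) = y^2 + 11*y + 28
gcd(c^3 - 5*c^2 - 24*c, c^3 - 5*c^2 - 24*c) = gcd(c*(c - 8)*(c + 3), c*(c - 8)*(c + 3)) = c^3 - 5*c^2 - 24*c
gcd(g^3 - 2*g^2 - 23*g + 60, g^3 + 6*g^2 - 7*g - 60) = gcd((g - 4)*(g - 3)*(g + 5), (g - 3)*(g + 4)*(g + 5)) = g^2 + 2*g - 15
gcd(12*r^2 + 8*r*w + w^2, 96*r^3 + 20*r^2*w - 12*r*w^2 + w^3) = 2*r + w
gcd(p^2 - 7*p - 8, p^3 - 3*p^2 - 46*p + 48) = p - 8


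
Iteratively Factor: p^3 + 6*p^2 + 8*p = (p + 4)*(p^2 + 2*p) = (p + 2)*(p + 4)*(p)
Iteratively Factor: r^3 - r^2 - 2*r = (r + 1)*(r^2 - 2*r) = (r - 2)*(r + 1)*(r)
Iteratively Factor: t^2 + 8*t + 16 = (t + 4)*(t + 4)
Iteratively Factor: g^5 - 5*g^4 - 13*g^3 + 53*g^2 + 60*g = (g + 3)*(g^4 - 8*g^3 + 11*g^2 + 20*g) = (g - 4)*(g + 3)*(g^3 - 4*g^2 - 5*g) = (g - 5)*(g - 4)*(g + 3)*(g^2 + g) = g*(g - 5)*(g - 4)*(g + 3)*(g + 1)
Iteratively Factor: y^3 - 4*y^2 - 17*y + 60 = (y - 3)*(y^2 - y - 20) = (y - 5)*(y - 3)*(y + 4)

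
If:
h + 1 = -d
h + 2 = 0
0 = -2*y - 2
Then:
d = 1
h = -2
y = -1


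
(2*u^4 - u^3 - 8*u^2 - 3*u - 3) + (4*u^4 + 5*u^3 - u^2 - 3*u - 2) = 6*u^4 + 4*u^3 - 9*u^2 - 6*u - 5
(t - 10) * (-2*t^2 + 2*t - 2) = -2*t^3 + 22*t^2 - 22*t + 20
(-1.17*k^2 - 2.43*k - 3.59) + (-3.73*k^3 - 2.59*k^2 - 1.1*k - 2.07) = -3.73*k^3 - 3.76*k^2 - 3.53*k - 5.66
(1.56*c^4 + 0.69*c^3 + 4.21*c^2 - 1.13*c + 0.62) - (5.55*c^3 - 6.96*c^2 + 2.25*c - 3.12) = 1.56*c^4 - 4.86*c^3 + 11.17*c^2 - 3.38*c + 3.74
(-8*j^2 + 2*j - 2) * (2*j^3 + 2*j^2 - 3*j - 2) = -16*j^5 - 12*j^4 + 24*j^3 + 6*j^2 + 2*j + 4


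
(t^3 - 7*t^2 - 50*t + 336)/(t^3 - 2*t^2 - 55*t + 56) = (t - 6)/(t - 1)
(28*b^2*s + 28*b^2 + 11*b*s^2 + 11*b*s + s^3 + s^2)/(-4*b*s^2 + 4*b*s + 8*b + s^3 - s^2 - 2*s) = (28*b^2 + 11*b*s + s^2)/(-4*b*s + 8*b + s^2 - 2*s)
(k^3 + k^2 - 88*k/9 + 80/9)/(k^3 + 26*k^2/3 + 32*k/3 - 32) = (k - 5/3)/(k + 6)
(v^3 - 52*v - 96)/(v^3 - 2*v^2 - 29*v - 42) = (v^2 - 2*v - 48)/(v^2 - 4*v - 21)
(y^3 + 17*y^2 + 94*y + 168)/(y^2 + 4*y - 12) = (y^2 + 11*y + 28)/(y - 2)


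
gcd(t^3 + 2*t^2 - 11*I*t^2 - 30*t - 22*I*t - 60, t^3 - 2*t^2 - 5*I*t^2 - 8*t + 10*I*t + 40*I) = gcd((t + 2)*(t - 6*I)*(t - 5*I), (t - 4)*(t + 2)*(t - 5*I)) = t^2 + t*(2 - 5*I) - 10*I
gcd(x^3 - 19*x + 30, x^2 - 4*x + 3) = x - 3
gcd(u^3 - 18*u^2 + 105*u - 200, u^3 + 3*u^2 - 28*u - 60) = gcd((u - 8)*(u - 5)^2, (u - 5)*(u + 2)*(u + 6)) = u - 5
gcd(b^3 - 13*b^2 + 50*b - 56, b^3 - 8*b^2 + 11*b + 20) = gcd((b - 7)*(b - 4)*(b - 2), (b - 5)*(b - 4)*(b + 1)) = b - 4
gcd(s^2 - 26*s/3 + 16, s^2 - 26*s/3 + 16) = s^2 - 26*s/3 + 16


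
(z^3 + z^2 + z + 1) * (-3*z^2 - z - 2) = -3*z^5 - 4*z^4 - 6*z^3 - 6*z^2 - 3*z - 2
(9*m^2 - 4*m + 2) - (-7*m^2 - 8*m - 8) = 16*m^2 + 4*m + 10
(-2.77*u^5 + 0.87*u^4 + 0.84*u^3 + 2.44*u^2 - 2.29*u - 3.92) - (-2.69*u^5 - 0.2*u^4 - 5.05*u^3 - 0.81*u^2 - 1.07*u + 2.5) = -0.0800000000000001*u^5 + 1.07*u^4 + 5.89*u^3 + 3.25*u^2 - 1.22*u - 6.42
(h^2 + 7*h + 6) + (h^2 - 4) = 2*h^2 + 7*h + 2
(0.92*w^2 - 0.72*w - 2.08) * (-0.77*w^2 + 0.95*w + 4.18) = -0.7084*w^4 + 1.4284*w^3 + 4.7632*w^2 - 4.9856*w - 8.6944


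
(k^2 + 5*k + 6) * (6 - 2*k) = -2*k^3 - 4*k^2 + 18*k + 36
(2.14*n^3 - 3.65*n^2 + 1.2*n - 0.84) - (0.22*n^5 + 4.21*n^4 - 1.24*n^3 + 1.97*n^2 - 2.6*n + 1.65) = -0.22*n^5 - 4.21*n^4 + 3.38*n^3 - 5.62*n^2 + 3.8*n - 2.49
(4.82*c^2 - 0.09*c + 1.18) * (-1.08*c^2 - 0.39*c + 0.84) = -5.2056*c^4 - 1.7826*c^3 + 2.8095*c^2 - 0.5358*c + 0.9912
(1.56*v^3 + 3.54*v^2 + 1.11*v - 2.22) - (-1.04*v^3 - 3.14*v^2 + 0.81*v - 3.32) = 2.6*v^3 + 6.68*v^2 + 0.3*v + 1.1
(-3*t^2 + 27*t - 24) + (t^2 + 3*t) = -2*t^2 + 30*t - 24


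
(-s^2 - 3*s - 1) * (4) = -4*s^2 - 12*s - 4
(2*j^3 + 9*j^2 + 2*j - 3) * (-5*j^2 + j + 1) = -10*j^5 - 43*j^4 + j^3 + 26*j^2 - j - 3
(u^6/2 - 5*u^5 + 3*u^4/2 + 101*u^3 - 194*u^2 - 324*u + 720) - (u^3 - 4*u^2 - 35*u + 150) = u^6/2 - 5*u^5 + 3*u^4/2 + 100*u^3 - 190*u^2 - 289*u + 570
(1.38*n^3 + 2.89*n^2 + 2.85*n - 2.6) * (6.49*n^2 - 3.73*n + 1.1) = 8.9562*n^5 + 13.6087*n^4 + 9.2348*n^3 - 24.3255*n^2 + 12.833*n - 2.86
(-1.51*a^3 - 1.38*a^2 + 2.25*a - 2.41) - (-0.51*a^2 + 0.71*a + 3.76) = -1.51*a^3 - 0.87*a^2 + 1.54*a - 6.17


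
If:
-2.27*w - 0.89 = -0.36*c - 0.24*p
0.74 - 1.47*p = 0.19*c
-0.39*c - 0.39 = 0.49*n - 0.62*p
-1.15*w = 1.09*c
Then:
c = 0.31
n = -0.46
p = 0.46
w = -0.29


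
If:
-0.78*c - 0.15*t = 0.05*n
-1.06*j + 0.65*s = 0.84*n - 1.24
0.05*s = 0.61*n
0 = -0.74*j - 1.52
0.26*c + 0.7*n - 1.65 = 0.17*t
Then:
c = 1.76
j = -2.05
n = -0.48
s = -5.88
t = -9.00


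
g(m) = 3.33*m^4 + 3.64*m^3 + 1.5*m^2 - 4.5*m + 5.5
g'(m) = 13.32*m^3 + 10.92*m^2 + 3.0*m - 4.5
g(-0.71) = 8.99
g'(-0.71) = -5.89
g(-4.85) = 1489.86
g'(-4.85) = -1281.78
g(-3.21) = 268.56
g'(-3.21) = -342.18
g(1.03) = 10.18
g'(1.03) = 24.73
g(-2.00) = 44.66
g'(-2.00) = -73.38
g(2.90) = 329.37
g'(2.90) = 420.90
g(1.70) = 47.88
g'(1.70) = 97.60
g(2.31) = 142.80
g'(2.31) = 224.89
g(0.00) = 5.50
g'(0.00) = -4.50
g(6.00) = 5134.42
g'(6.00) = 3283.74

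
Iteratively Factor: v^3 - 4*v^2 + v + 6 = (v - 2)*(v^2 - 2*v - 3) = (v - 2)*(v + 1)*(v - 3)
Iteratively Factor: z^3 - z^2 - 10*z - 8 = (z + 2)*(z^2 - 3*z - 4) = (z - 4)*(z + 2)*(z + 1)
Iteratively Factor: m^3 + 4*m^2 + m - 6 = (m - 1)*(m^2 + 5*m + 6) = (m - 1)*(m + 3)*(m + 2)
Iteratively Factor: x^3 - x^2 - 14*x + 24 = (x - 3)*(x^2 + 2*x - 8) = (x - 3)*(x - 2)*(x + 4)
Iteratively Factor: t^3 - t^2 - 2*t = (t)*(t^2 - t - 2) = t*(t + 1)*(t - 2)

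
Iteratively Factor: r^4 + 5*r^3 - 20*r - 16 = (r - 2)*(r^3 + 7*r^2 + 14*r + 8) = (r - 2)*(r + 4)*(r^2 + 3*r + 2) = (r - 2)*(r + 2)*(r + 4)*(r + 1)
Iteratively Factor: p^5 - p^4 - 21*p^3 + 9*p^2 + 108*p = (p + 3)*(p^4 - 4*p^3 - 9*p^2 + 36*p) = (p - 4)*(p + 3)*(p^3 - 9*p) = (p - 4)*(p + 3)^2*(p^2 - 3*p) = p*(p - 4)*(p + 3)^2*(p - 3)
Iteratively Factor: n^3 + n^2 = (n)*(n^2 + n) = n^2*(n + 1)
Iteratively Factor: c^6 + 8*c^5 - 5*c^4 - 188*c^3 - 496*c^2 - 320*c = (c - 5)*(c^5 + 13*c^4 + 60*c^3 + 112*c^2 + 64*c) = c*(c - 5)*(c^4 + 13*c^3 + 60*c^2 + 112*c + 64) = c*(c - 5)*(c + 4)*(c^3 + 9*c^2 + 24*c + 16) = c*(c - 5)*(c + 4)^2*(c^2 + 5*c + 4) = c*(c - 5)*(c + 1)*(c + 4)^2*(c + 4)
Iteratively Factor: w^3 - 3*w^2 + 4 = (w + 1)*(w^2 - 4*w + 4) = (w - 2)*(w + 1)*(w - 2)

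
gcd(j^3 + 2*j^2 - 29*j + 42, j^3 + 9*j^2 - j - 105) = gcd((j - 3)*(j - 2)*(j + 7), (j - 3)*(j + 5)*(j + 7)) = j^2 + 4*j - 21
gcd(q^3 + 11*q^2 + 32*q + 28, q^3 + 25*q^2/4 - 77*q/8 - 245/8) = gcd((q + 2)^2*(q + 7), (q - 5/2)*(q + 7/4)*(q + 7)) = q + 7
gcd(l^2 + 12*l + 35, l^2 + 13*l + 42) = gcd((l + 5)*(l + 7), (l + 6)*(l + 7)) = l + 7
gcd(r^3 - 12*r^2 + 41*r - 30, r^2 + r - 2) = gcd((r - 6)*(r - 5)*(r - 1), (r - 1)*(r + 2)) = r - 1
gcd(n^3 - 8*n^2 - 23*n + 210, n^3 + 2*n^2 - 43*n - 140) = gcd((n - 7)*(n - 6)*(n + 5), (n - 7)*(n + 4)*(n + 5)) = n^2 - 2*n - 35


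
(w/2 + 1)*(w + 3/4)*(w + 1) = w^3/2 + 15*w^2/8 + 17*w/8 + 3/4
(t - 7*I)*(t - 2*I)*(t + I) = t^3 - 8*I*t^2 - 5*t - 14*I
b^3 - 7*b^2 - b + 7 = (b - 7)*(b - 1)*(b + 1)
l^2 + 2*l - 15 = (l - 3)*(l + 5)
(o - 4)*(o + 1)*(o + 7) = o^3 + 4*o^2 - 25*o - 28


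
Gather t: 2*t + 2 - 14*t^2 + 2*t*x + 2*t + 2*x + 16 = -14*t^2 + t*(2*x + 4) + 2*x + 18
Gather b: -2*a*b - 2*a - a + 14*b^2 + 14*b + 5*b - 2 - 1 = -3*a + 14*b^2 + b*(19 - 2*a) - 3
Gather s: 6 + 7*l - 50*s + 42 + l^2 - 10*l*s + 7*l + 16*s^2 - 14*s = l^2 + 14*l + 16*s^2 + s*(-10*l - 64) + 48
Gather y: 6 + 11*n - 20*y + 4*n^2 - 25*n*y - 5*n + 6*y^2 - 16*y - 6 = 4*n^2 + 6*n + 6*y^2 + y*(-25*n - 36)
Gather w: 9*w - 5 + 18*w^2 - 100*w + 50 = 18*w^2 - 91*w + 45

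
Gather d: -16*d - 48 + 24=-16*d - 24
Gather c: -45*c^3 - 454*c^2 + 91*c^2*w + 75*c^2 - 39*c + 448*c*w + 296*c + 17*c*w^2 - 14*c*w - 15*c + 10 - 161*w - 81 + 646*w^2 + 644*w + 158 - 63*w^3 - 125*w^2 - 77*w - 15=-45*c^3 + c^2*(91*w - 379) + c*(17*w^2 + 434*w + 242) - 63*w^3 + 521*w^2 + 406*w + 72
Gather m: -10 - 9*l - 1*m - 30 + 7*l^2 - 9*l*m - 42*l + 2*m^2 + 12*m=7*l^2 - 51*l + 2*m^2 + m*(11 - 9*l) - 40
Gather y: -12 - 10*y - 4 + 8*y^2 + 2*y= 8*y^2 - 8*y - 16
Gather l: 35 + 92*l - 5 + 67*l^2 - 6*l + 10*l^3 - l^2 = 10*l^3 + 66*l^2 + 86*l + 30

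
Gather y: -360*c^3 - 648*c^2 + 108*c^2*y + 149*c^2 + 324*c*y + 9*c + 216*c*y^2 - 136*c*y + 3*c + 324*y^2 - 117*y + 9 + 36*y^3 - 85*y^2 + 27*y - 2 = -360*c^3 - 499*c^2 + 12*c + 36*y^3 + y^2*(216*c + 239) + y*(108*c^2 + 188*c - 90) + 7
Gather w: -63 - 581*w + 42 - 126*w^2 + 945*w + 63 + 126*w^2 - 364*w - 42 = 0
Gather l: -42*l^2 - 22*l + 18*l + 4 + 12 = -42*l^2 - 4*l + 16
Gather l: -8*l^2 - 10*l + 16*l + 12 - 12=-8*l^2 + 6*l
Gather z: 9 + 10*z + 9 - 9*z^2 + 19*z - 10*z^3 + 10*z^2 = -10*z^3 + z^2 + 29*z + 18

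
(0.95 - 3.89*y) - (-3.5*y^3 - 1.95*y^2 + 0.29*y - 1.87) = 3.5*y^3 + 1.95*y^2 - 4.18*y + 2.82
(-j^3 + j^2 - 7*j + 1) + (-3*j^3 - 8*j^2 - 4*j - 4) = -4*j^3 - 7*j^2 - 11*j - 3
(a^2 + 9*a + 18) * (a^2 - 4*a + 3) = a^4 + 5*a^3 - 15*a^2 - 45*a + 54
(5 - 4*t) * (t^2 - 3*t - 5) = -4*t^3 + 17*t^2 + 5*t - 25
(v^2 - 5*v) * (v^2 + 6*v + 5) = v^4 + v^3 - 25*v^2 - 25*v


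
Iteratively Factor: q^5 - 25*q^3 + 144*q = (q - 4)*(q^4 + 4*q^3 - 9*q^2 - 36*q) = (q - 4)*(q + 4)*(q^3 - 9*q) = q*(q - 4)*(q + 4)*(q^2 - 9) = q*(q - 4)*(q + 3)*(q + 4)*(q - 3)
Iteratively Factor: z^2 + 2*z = (z + 2)*(z)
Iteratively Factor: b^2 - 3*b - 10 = (b + 2)*(b - 5)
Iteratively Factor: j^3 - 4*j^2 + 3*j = (j)*(j^2 - 4*j + 3) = j*(j - 1)*(j - 3)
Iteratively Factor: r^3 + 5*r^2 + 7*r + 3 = (r + 3)*(r^2 + 2*r + 1) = (r + 1)*(r + 3)*(r + 1)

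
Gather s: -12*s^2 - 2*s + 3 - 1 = -12*s^2 - 2*s + 2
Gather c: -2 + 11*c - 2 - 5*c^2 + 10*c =-5*c^2 + 21*c - 4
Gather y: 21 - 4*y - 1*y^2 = -y^2 - 4*y + 21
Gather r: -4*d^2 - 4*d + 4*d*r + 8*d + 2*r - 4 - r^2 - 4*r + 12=-4*d^2 + 4*d - r^2 + r*(4*d - 2) + 8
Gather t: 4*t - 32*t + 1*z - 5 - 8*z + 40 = -28*t - 7*z + 35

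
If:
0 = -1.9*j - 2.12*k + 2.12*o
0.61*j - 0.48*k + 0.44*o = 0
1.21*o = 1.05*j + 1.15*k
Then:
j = 0.00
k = 0.00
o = 0.00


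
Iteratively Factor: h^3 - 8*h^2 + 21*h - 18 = (h - 2)*(h^2 - 6*h + 9) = (h - 3)*(h - 2)*(h - 3)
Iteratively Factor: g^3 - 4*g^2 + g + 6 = (g + 1)*(g^2 - 5*g + 6) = (g - 2)*(g + 1)*(g - 3)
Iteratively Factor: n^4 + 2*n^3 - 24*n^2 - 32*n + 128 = (n - 2)*(n^3 + 4*n^2 - 16*n - 64) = (n - 2)*(n + 4)*(n^2 - 16) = (n - 4)*(n - 2)*(n + 4)*(n + 4)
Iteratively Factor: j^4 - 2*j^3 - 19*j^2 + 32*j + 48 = (j - 4)*(j^3 + 2*j^2 - 11*j - 12) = (j - 4)*(j - 3)*(j^2 + 5*j + 4) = (j - 4)*(j - 3)*(j + 1)*(j + 4)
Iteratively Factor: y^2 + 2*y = (y + 2)*(y)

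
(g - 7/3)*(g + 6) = g^2 + 11*g/3 - 14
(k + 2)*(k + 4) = k^2 + 6*k + 8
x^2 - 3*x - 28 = (x - 7)*(x + 4)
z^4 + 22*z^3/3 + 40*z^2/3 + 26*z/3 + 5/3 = (z + 1/3)*(z + 1)^2*(z + 5)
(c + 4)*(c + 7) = c^2 + 11*c + 28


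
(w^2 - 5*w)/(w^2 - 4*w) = (w - 5)/(w - 4)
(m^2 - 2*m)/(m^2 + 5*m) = (m - 2)/(m + 5)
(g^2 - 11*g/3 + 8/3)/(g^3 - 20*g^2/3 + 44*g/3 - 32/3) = (g - 1)/(g^2 - 4*g + 4)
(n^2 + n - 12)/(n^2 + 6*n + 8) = (n - 3)/(n + 2)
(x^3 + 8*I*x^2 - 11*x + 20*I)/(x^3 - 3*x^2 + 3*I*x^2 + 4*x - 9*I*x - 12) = (x + 5*I)/(x - 3)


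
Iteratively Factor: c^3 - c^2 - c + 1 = (c + 1)*(c^2 - 2*c + 1) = (c - 1)*(c + 1)*(c - 1)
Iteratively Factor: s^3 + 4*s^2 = (s)*(s^2 + 4*s) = s^2*(s + 4)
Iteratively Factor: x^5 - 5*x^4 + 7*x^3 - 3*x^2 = (x - 3)*(x^4 - 2*x^3 + x^2) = x*(x - 3)*(x^3 - 2*x^2 + x) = x*(x - 3)*(x - 1)*(x^2 - x) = x^2*(x - 3)*(x - 1)*(x - 1)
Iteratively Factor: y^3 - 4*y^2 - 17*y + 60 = (y - 3)*(y^2 - y - 20) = (y - 3)*(y + 4)*(y - 5)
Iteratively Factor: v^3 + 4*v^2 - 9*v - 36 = (v + 4)*(v^2 - 9) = (v + 3)*(v + 4)*(v - 3)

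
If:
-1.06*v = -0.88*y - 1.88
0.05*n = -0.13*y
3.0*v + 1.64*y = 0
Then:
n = 3.35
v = 0.70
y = -1.29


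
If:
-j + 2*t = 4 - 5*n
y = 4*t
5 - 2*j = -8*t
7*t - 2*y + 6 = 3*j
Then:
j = 53/26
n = 163/130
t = -3/26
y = -6/13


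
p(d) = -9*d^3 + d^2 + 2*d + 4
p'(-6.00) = -982.00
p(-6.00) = 1972.00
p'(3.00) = -235.00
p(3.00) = -224.00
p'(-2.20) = -133.08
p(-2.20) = 100.27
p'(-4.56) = -568.55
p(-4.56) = 869.04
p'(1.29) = -40.35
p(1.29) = -11.08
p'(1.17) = -32.62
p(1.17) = -6.71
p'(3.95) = -411.37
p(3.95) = -527.17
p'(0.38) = -1.14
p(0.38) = 4.41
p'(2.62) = -178.10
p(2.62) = -145.76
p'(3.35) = -294.31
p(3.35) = -316.44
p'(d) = -27*d^2 + 2*d + 2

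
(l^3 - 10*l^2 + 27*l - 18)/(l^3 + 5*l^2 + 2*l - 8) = (l^2 - 9*l + 18)/(l^2 + 6*l + 8)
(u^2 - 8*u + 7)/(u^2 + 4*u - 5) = (u - 7)/(u + 5)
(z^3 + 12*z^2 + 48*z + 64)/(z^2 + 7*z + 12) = (z^2 + 8*z + 16)/(z + 3)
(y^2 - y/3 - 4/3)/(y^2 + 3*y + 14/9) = 3*(3*y^2 - y - 4)/(9*y^2 + 27*y + 14)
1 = 1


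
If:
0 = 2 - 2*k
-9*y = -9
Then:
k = 1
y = 1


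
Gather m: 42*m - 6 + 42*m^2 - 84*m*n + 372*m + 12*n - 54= 42*m^2 + m*(414 - 84*n) + 12*n - 60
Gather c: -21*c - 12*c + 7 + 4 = 11 - 33*c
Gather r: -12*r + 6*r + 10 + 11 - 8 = 13 - 6*r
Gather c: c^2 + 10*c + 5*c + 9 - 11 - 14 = c^2 + 15*c - 16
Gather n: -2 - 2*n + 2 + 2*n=0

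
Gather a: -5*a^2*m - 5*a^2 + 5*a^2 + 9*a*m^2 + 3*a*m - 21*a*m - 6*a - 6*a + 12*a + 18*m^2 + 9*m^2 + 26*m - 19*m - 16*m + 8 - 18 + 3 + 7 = -5*a^2*m + a*(9*m^2 - 18*m) + 27*m^2 - 9*m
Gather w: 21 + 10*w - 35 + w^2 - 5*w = w^2 + 5*w - 14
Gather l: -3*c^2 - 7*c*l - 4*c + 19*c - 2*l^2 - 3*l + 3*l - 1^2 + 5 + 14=-3*c^2 - 7*c*l + 15*c - 2*l^2 + 18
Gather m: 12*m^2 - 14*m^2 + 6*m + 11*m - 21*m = -2*m^2 - 4*m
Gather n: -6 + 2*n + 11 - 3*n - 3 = 2 - n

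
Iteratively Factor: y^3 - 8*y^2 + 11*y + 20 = (y - 5)*(y^2 - 3*y - 4) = (y - 5)*(y - 4)*(y + 1)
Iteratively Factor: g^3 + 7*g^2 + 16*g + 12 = (g + 2)*(g^2 + 5*g + 6) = (g + 2)*(g + 3)*(g + 2)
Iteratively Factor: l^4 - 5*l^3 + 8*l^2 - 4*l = (l - 2)*(l^3 - 3*l^2 + 2*l) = (l - 2)*(l - 1)*(l^2 - 2*l) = l*(l - 2)*(l - 1)*(l - 2)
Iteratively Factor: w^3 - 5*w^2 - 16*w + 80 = (w - 5)*(w^2 - 16) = (w - 5)*(w - 4)*(w + 4)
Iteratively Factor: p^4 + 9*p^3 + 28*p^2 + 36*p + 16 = (p + 1)*(p^3 + 8*p^2 + 20*p + 16) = (p + 1)*(p + 4)*(p^2 + 4*p + 4) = (p + 1)*(p + 2)*(p + 4)*(p + 2)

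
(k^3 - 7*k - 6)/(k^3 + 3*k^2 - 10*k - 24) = (k + 1)/(k + 4)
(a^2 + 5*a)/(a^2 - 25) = a/(a - 5)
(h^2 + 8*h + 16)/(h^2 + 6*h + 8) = (h + 4)/(h + 2)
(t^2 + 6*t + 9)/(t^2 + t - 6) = (t + 3)/(t - 2)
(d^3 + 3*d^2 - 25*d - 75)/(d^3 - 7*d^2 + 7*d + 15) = (d^2 + 8*d + 15)/(d^2 - 2*d - 3)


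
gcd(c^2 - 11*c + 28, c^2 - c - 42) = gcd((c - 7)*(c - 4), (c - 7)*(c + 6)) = c - 7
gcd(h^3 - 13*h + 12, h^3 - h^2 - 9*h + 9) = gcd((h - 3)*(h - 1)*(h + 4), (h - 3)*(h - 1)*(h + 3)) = h^2 - 4*h + 3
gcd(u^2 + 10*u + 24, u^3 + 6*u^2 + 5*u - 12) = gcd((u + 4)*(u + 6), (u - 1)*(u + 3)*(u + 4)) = u + 4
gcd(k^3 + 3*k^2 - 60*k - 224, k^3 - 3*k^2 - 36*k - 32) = k^2 - 4*k - 32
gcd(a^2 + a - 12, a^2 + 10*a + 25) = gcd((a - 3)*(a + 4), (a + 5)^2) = 1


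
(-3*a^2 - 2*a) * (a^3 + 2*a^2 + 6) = -3*a^5 - 8*a^4 - 4*a^3 - 18*a^2 - 12*a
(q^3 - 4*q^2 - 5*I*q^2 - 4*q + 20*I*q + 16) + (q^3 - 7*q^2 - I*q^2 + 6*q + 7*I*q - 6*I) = 2*q^3 - 11*q^2 - 6*I*q^2 + 2*q + 27*I*q + 16 - 6*I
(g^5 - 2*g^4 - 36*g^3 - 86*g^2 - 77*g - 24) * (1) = g^5 - 2*g^4 - 36*g^3 - 86*g^2 - 77*g - 24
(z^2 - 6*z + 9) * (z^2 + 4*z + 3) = z^4 - 2*z^3 - 12*z^2 + 18*z + 27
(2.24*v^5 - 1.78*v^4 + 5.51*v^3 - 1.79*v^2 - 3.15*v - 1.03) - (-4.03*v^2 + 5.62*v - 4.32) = 2.24*v^5 - 1.78*v^4 + 5.51*v^3 + 2.24*v^2 - 8.77*v + 3.29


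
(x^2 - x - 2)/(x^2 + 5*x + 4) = (x - 2)/(x + 4)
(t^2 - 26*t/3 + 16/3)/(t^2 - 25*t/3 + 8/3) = (3*t - 2)/(3*t - 1)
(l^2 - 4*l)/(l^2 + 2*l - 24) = l/(l + 6)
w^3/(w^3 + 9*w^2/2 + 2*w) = 2*w^2/(2*w^2 + 9*w + 4)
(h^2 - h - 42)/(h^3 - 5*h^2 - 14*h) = (h + 6)/(h*(h + 2))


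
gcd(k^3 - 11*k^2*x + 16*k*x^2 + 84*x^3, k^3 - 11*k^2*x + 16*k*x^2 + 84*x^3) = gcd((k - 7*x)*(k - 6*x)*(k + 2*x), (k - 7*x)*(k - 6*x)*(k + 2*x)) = k^3 - 11*k^2*x + 16*k*x^2 + 84*x^3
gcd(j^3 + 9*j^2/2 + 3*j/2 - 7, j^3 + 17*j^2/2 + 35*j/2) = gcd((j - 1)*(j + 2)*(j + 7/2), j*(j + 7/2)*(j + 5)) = j + 7/2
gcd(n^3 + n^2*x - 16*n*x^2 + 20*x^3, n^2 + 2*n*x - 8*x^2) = -n + 2*x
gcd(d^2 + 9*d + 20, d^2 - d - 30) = d + 5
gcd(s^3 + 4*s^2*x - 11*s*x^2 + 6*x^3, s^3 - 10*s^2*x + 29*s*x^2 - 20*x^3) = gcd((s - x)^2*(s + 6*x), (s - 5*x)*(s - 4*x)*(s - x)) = -s + x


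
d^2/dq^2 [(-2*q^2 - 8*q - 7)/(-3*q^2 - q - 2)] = 2*(66*q^3 + 153*q^2 - 81*q - 43)/(27*q^6 + 27*q^5 + 63*q^4 + 37*q^3 + 42*q^2 + 12*q + 8)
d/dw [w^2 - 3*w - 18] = 2*w - 3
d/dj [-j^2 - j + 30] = -2*j - 1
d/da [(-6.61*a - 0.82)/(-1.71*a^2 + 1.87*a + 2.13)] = (11.3031*a^2 - 12.3607*a - (3.42*a - 1.87)*(6.61*a + 0.82) - 14.0793)/(-1.71*a^2 + 1.87*a + 2.13)^2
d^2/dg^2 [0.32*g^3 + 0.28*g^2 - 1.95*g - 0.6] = 1.92*g + 0.56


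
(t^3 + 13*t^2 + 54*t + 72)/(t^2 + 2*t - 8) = (t^2 + 9*t + 18)/(t - 2)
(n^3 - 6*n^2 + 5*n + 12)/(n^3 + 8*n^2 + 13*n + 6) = (n^2 - 7*n + 12)/(n^2 + 7*n + 6)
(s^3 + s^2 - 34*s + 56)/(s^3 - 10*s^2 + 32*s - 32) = (s + 7)/(s - 4)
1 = 1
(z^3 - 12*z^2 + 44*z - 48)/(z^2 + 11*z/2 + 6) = 2*(z^3 - 12*z^2 + 44*z - 48)/(2*z^2 + 11*z + 12)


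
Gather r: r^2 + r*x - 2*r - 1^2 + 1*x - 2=r^2 + r*(x - 2) + x - 3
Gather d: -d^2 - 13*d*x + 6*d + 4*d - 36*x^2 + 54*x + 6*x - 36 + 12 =-d^2 + d*(10 - 13*x) - 36*x^2 + 60*x - 24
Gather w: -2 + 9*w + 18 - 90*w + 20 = 36 - 81*w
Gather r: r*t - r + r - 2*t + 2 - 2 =r*t - 2*t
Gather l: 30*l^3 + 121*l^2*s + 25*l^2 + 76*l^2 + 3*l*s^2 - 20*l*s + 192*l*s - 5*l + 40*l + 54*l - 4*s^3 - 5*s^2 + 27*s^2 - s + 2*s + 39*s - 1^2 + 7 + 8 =30*l^3 + l^2*(121*s + 101) + l*(3*s^2 + 172*s + 89) - 4*s^3 + 22*s^2 + 40*s + 14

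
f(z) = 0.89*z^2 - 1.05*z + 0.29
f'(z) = 1.78*z - 1.05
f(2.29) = 2.55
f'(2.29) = 3.03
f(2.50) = 3.23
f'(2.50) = 3.40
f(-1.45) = 3.68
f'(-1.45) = -3.63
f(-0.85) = 1.83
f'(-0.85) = -2.56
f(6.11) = 27.10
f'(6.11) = 9.83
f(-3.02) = 11.58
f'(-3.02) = -6.43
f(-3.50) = 14.87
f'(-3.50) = -7.28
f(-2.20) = 6.91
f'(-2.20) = -4.97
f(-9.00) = 81.83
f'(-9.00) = -17.07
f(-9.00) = 81.83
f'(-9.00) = -17.07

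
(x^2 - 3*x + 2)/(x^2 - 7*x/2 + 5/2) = 2*(x - 2)/(2*x - 5)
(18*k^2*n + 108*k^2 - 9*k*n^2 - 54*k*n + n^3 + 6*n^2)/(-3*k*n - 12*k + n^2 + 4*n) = (-6*k*n - 36*k + n^2 + 6*n)/(n + 4)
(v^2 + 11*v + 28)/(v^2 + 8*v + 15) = (v^2 + 11*v + 28)/(v^2 + 8*v + 15)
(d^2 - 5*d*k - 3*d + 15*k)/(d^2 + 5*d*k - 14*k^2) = (d^2 - 5*d*k - 3*d + 15*k)/(d^2 + 5*d*k - 14*k^2)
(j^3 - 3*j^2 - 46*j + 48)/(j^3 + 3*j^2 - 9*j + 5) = (j^2 - 2*j - 48)/(j^2 + 4*j - 5)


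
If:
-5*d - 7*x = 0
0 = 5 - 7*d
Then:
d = 5/7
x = -25/49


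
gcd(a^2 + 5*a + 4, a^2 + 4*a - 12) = 1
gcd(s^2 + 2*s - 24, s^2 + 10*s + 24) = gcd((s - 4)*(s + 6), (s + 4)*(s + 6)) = s + 6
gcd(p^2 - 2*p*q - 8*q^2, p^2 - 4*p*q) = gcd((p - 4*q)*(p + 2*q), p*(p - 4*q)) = p - 4*q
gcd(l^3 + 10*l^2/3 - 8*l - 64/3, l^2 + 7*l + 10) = l + 2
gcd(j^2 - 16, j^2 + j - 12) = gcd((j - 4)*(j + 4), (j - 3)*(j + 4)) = j + 4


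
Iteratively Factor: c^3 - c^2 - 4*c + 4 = (c + 2)*(c^2 - 3*c + 2) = (c - 2)*(c + 2)*(c - 1)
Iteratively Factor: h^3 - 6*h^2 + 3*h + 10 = (h - 5)*(h^2 - h - 2) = (h - 5)*(h + 1)*(h - 2)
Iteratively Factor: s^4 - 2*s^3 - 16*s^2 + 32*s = (s - 4)*(s^3 + 2*s^2 - 8*s) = (s - 4)*(s + 4)*(s^2 - 2*s) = s*(s - 4)*(s + 4)*(s - 2)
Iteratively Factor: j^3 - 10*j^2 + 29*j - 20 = (j - 1)*(j^2 - 9*j + 20) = (j - 4)*(j - 1)*(j - 5)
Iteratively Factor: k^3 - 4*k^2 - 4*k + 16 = (k + 2)*(k^2 - 6*k + 8) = (k - 4)*(k + 2)*(k - 2)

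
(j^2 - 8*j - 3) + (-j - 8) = j^2 - 9*j - 11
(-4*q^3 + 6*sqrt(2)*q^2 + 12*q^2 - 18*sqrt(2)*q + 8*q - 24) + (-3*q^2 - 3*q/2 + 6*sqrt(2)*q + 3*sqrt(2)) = -4*q^3 + 6*sqrt(2)*q^2 + 9*q^2 - 12*sqrt(2)*q + 13*q/2 - 24 + 3*sqrt(2)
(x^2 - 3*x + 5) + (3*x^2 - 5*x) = 4*x^2 - 8*x + 5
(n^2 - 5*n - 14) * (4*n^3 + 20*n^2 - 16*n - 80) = 4*n^5 - 172*n^3 - 280*n^2 + 624*n + 1120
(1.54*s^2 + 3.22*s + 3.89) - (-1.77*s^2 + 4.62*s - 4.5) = 3.31*s^2 - 1.4*s + 8.39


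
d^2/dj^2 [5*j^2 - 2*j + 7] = 10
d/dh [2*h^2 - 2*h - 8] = 4*h - 2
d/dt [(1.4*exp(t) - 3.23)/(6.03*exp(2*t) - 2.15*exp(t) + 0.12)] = (-8.442*exp(2*t) + 38.9538*exp(t) - 6.7765)*exp(t)/(36.3609*exp(4*t) - 25.929*exp(3*t) + 6.0697*exp(2*t) - 0.516*exp(t) + 0.0144)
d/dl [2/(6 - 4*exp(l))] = 2*exp(l)/(2*exp(l) - 3)^2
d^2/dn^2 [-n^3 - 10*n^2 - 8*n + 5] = -6*n - 20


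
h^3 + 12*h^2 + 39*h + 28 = (h + 1)*(h + 4)*(h + 7)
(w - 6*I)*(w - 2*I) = w^2 - 8*I*w - 12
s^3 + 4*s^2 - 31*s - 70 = (s - 5)*(s + 2)*(s + 7)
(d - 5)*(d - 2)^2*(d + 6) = d^4 - 3*d^3 - 30*d^2 + 124*d - 120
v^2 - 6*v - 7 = (v - 7)*(v + 1)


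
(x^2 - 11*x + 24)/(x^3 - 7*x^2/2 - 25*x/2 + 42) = 2*(x - 8)/(2*x^2 - x - 28)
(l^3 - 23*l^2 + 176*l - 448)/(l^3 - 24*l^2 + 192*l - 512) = (l - 7)/(l - 8)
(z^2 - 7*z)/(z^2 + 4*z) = (z - 7)/(z + 4)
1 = 1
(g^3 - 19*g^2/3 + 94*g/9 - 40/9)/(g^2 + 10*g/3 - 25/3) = (3*g^2 - 14*g + 8)/(3*(g + 5))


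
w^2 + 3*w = w*(w + 3)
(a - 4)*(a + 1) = a^2 - 3*a - 4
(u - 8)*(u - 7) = u^2 - 15*u + 56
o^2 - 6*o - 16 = (o - 8)*(o + 2)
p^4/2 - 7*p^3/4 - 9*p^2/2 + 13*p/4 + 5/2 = (p/2 + 1)*(p - 5)*(p - 1)*(p + 1/2)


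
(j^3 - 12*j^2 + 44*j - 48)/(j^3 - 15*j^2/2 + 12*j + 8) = 2*(j^2 - 8*j + 12)/(2*j^2 - 7*j - 4)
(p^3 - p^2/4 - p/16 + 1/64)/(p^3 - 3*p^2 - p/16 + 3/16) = (p - 1/4)/(p - 3)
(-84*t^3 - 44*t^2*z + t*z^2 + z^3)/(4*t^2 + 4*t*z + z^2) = (-42*t^2 - t*z + z^2)/(2*t + z)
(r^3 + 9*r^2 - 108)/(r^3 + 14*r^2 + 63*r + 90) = (r^2 + 3*r - 18)/(r^2 + 8*r + 15)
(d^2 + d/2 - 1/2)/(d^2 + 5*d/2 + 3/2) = (2*d - 1)/(2*d + 3)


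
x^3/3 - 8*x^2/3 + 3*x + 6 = (x/3 + 1/3)*(x - 6)*(x - 3)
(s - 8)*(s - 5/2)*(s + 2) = s^3 - 17*s^2/2 - s + 40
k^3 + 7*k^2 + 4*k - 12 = (k - 1)*(k + 2)*(k + 6)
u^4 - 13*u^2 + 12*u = u*(u - 3)*(u - 1)*(u + 4)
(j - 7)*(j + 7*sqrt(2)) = j^2 - 7*j + 7*sqrt(2)*j - 49*sqrt(2)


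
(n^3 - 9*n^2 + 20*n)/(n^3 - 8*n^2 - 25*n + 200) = n*(n - 4)/(n^2 - 3*n - 40)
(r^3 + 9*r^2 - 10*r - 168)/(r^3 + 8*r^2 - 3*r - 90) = (r^2 + 3*r - 28)/(r^2 + 2*r - 15)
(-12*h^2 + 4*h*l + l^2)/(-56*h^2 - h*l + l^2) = (12*h^2 - 4*h*l - l^2)/(56*h^2 + h*l - l^2)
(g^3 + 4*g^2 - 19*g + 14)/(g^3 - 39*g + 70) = (g - 1)/(g - 5)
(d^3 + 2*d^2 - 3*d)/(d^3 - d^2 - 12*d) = (d - 1)/(d - 4)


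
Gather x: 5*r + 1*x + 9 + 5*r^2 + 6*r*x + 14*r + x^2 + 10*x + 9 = 5*r^2 + 19*r + x^2 + x*(6*r + 11) + 18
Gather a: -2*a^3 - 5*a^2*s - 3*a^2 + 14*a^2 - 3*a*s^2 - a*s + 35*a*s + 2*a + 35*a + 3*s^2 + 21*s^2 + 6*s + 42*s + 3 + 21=-2*a^3 + a^2*(11 - 5*s) + a*(-3*s^2 + 34*s + 37) + 24*s^2 + 48*s + 24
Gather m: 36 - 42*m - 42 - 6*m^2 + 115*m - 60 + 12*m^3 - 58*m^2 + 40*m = 12*m^3 - 64*m^2 + 113*m - 66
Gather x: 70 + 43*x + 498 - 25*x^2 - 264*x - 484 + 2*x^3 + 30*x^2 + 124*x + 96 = 2*x^3 + 5*x^2 - 97*x + 180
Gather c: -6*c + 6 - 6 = -6*c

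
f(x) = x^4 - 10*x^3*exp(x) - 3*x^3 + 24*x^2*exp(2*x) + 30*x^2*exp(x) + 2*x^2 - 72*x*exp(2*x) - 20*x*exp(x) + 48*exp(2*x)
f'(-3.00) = -192.68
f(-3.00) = 211.06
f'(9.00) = 200075271720.29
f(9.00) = 88206163513.58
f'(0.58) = -47.25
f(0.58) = 39.68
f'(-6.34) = -1402.46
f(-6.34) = 2467.45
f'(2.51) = 11997.41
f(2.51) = 2565.45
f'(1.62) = -130.27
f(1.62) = -125.71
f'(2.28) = 4770.06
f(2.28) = 744.14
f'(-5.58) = -991.85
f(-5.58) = 1563.49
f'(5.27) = 31925400.13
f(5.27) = 12523655.18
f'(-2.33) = -102.67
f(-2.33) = 114.24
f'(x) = -10*x^3*exp(x) + 4*x^3 + 48*x^2*exp(2*x) - 9*x^2 - 96*x*exp(2*x) + 40*x*exp(x) + 4*x + 24*exp(2*x) - 20*exp(x)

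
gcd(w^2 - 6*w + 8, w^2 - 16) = w - 4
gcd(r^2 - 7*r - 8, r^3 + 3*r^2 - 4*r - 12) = 1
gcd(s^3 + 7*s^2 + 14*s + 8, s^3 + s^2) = s + 1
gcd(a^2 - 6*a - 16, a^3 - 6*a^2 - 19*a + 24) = a - 8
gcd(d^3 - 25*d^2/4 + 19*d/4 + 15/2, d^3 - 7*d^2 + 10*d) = d^2 - 7*d + 10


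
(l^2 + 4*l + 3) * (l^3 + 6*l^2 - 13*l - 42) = l^5 + 10*l^4 + 14*l^3 - 76*l^2 - 207*l - 126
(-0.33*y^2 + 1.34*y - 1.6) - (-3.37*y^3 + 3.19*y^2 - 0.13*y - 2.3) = 3.37*y^3 - 3.52*y^2 + 1.47*y + 0.7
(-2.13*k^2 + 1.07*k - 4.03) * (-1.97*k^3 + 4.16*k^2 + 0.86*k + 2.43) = 4.1961*k^5 - 10.9687*k^4 + 10.5585*k^3 - 21.0205*k^2 - 0.8657*k - 9.7929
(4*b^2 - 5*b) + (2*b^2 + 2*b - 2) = 6*b^2 - 3*b - 2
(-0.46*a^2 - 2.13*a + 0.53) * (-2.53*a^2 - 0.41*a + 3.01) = 1.1638*a^4 + 5.5775*a^3 - 1.8522*a^2 - 6.6286*a + 1.5953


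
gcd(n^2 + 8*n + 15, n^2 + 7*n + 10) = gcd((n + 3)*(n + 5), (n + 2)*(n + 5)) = n + 5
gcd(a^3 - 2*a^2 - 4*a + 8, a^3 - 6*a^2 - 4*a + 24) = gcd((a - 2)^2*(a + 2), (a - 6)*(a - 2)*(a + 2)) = a^2 - 4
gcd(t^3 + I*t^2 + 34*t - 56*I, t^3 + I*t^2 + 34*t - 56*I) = t^3 + I*t^2 + 34*t - 56*I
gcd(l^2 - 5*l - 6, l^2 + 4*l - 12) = 1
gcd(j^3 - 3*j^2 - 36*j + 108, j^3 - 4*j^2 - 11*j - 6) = j - 6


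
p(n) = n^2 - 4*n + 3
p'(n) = 2*n - 4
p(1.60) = -0.84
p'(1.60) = -0.80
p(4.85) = 7.12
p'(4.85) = 5.70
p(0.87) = 0.28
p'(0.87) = -2.26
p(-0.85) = 7.12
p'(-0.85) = -5.70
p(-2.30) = 17.49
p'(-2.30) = -8.60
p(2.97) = -0.06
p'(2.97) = 1.94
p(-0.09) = 3.37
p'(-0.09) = -4.18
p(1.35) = -0.58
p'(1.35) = -1.30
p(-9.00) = 120.00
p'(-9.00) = -22.00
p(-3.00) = 24.00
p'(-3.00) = -10.00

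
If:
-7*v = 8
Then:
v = -8/7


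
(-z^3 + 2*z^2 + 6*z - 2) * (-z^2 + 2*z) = z^5 - 4*z^4 - 2*z^3 + 14*z^2 - 4*z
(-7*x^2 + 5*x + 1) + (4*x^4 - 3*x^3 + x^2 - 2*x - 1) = 4*x^4 - 3*x^3 - 6*x^2 + 3*x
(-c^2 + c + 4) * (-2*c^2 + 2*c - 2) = 2*c^4 - 4*c^3 - 4*c^2 + 6*c - 8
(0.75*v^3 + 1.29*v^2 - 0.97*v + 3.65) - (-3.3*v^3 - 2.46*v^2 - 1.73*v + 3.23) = 4.05*v^3 + 3.75*v^2 + 0.76*v + 0.42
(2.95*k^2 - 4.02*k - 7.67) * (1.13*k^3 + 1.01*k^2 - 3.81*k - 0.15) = 3.3335*k^5 - 1.5631*k^4 - 23.9668*k^3 + 7.127*k^2 + 29.8257*k + 1.1505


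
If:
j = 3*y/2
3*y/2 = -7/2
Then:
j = -7/2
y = -7/3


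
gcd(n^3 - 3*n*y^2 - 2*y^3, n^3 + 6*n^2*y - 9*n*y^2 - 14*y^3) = -n^2 + n*y + 2*y^2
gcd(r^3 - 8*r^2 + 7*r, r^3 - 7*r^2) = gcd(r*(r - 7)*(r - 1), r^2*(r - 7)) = r^2 - 7*r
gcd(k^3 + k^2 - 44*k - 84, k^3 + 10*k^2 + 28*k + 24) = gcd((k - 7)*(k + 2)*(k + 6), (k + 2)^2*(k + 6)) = k^2 + 8*k + 12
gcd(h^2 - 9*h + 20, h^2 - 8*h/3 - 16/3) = h - 4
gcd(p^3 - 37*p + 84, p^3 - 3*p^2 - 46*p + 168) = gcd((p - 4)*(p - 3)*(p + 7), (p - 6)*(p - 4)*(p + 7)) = p^2 + 3*p - 28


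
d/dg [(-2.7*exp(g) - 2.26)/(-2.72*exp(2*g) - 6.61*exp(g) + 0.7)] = (-(2.7*exp(g) + 2.26)*(5.44*exp(g) + 6.61) + 7.344*exp(2*g) + 17.847*exp(g) - 1.89)*exp(g)/(2.72*exp(2*g) + 6.61*exp(g) - 0.7)^2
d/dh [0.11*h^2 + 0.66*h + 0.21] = 0.22*h + 0.66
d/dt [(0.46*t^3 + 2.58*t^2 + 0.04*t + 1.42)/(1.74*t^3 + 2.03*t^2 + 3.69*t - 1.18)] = (4.44089209850063e-16*t^5 - 3.5554*t^4 + 3.2556*t^3 + 0.398200000000003*t^2 - 11.854*t - 5.287)/(3.0276*t^6 + 7.0644*t^5 + 16.9621*t^4 + 10.875*t^3 + 8.8253*t^2 - 8.7084*t + 1.3924)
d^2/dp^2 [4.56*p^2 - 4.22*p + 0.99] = 9.12000000000000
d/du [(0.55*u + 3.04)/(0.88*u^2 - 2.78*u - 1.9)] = (-0.484*u^2 - 5.3504*u + 7.4062)/(0.7744*u^4 - 4.8928*u^3 + 4.3844*u^2 + 10.564*u + 3.61)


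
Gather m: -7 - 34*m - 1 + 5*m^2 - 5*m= 5*m^2 - 39*m - 8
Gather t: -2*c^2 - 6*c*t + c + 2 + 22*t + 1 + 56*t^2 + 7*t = -2*c^2 + c + 56*t^2 + t*(29 - 6*c) + 3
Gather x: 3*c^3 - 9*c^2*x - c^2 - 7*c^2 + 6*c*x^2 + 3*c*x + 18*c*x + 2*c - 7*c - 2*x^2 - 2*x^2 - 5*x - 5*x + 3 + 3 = 3*c^3 - 8*c^2 - 5*c + x^2*(6*c - 4) + x*(-9*c^2 + 21*c - 10) + 6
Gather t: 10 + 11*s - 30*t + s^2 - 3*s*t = s^2 + 11*s + t*(-3*s - 30) + 10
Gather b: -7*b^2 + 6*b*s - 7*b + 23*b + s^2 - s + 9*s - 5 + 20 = -7*b^2 + b*(6*s + 16) + s^2 + 8*s + 15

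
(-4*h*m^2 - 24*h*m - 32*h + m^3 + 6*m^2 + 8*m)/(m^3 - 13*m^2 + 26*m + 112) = (-4*h*m - 16*h + m^2 + 4*m)/(m^2 - 15*m + 56)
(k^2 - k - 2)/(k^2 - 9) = (k^2 - k - 2)/(k^2 - 9)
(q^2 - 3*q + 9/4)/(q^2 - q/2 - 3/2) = (q - 3/2)/(q + 1)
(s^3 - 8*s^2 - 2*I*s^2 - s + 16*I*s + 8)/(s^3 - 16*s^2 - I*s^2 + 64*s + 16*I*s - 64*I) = (s - I)/(s - 8)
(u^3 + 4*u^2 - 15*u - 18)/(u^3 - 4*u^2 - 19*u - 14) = (u^2 + 3*u - 18)/(u^2 - 5*u - 14)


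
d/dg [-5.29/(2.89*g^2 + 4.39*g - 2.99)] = (30.5762*g + 23.2231)/(2.89*g^2 + 4.39*g - 2.99)^2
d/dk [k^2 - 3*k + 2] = 2*k - 3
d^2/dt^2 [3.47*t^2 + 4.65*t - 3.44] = 6.94000000000000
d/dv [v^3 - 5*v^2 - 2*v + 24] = 3*v^2 - 10*v - 2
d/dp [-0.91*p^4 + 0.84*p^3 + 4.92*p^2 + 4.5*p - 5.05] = -3.64*p^3 + 2.52*p^2 + 9.84*p + 4.5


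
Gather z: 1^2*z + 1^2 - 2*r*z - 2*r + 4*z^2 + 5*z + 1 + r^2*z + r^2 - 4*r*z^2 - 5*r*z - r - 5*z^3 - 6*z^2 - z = r^2 - 3*r - 5*z^3 + z^2*(-4*r - 2) + z*(r^2 - 7*r + 5) + 2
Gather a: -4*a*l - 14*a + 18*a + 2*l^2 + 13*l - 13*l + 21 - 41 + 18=a*(4 - 4*l) + 2*l^2 - 2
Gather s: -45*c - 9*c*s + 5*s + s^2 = -45*c + s^2 + s*(5 - 9*c)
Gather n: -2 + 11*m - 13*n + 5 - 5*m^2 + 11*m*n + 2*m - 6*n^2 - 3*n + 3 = -5*m^2 + 13*m - 6*n^2 + n*(11*m - 16) + 6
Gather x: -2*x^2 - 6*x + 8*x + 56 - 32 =-2*x^2 + 2*x + 24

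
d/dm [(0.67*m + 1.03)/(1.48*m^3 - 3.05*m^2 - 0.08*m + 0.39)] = (-1.9832*m^3 - 2.5297*m^2 + 6.283*m + 0.3437)/(2.1904*m^6 - 9.028*m^5 + 9.0657*m^4 + 1.6424*m^3 - 2.3726*m^2 - 0.0624*m + 0.1521)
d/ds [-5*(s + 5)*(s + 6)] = -10*s - 55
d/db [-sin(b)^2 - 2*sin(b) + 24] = -2*(sin(b) + 1)*cos(b)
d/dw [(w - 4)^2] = 2*w - 8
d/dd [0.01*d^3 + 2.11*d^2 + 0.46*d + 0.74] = 0.03*d^2 + 4.22*d + 0.46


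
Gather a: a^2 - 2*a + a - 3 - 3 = a^2 - a - 6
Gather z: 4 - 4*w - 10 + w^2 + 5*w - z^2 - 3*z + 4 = w^2 + w - z^2 - 3*z - 2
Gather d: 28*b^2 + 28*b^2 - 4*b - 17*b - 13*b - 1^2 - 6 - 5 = 56*b^2 - 34*b - 12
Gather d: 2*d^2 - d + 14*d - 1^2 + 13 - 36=2*d^2 + 13*d - 24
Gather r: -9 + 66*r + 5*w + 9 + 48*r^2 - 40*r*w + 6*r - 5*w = 48*r^2 + r*(72 - 40*w)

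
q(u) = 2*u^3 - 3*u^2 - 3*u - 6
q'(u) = 6*u^2 - 6*u - 3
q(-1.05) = -8.47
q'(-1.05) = 9.92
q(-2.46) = -46.55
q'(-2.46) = 48.07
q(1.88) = -8.95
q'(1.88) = 6.93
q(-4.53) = -239.89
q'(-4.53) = 147.31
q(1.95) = -8.43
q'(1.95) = 8.12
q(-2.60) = -53.63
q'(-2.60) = 53.16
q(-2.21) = -35.61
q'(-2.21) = 39.56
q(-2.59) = -53.10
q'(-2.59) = 52.79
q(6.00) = 300.00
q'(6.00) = 177.00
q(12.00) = 2982.00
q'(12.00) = 789.00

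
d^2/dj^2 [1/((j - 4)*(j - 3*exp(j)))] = (2*(1 - 3*exp(j))*(j - 4)*(j - 3*exp(j)) + 3*(j - 4)^2*(j - 3*exp(j))*exp(j) + 2*(j - 4)^2*(3*exp(j) - 1)^2 + 2*(j - 3*exp(j))^2)/((j - 4)^3*(j - 3*exp(j))^3)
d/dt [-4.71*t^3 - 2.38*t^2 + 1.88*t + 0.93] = -14.13*t^2 - 4.76*t + 1.88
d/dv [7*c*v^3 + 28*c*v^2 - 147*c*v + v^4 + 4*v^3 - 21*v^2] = 21*c*v^2 + 56*c*v - 147*c + 4*v^3 + 12*v^2 - 42*v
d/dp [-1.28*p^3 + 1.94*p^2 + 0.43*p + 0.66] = -3.84*p^2 + 3.88*p + 0.43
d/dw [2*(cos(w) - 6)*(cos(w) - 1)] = 2*(7 - 2*cos(w))*sin(w)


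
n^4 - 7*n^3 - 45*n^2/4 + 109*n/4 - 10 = (n - 8)*(n - 1)*(n - 1/2)*(n + 5/2)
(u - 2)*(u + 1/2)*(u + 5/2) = u^3 + u^2 - 19*u/4 - 5/2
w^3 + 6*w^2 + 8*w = w*(w + 2)*(w + 4)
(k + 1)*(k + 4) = k^2 + 5*k + 4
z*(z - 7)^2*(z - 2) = z^4 - 16*z^3 + 77*z^2 - 98*z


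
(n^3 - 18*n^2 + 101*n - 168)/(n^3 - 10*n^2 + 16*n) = (n^2 - 10*n + 21)/(n*(n - 2))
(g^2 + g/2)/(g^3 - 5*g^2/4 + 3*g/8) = 4*(2*g + 1)/(8*g^2 - 10*g + 3)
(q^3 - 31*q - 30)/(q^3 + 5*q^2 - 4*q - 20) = (q^2 - 5*q - 6)/(q^2 - 4)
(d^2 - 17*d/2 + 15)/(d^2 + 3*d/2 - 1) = (2*d^2 - 17*d + 30)/(2*d^2 + 3*d - 2)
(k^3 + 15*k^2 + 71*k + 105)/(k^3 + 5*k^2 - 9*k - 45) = (k + 7)/(k - 3)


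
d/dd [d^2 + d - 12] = 2*d + 1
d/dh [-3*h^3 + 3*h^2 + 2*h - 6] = -9*h^2 + 6*h + 2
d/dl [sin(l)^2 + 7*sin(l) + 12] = (2*sin(l) + 7)*cos(l)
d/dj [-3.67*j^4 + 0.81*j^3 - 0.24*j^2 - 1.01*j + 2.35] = -14.68*j^3 + 2.43*j^2 - 0.48*j - 1.01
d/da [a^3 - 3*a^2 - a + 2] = 3*a^2 - 6*a - 1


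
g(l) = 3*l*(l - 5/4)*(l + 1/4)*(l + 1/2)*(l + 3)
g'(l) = 3*l*(l - 5/4)*(l + 1/4)*(l + 1/2) + 3*l*(l - 5/4)*(l + 1/4)*(l + 3) + 3*l*(l - 5/4)*(l + 1/2)*(l + 3) + 3*l*(l + 1/4)*(l + 1/2)*(l + 3) + 3*(l - 5/4)*(l + 1/4)*(l + 1/2)*(l + 3) = 15*l^4 + 30*l^3 - 333*l^2/16 - 249*l/16 - 45/32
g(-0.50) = 0.00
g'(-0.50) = -1.64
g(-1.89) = 45.05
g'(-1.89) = -57.48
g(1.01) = -5.55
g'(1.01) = 8.16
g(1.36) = 5.86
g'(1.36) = 65.71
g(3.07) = 1205.94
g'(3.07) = 1955.13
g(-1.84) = 42.16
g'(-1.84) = -58.18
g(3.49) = 2271.35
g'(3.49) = 3191.36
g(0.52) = -3.15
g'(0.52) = -9.81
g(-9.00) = -123499.69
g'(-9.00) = 74997.84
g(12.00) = 888890.62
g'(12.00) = 359694.84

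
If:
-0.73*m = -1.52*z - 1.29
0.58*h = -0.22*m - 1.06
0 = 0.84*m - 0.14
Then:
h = -1.89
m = 0.17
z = -0.77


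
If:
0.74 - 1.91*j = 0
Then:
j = 0.39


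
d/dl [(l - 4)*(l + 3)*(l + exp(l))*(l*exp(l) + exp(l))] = (l^4 + 2*l^3*exp(l) + 4*l^3 + 3*l^2*exp(l) - 13*l^2 - 26*l*exp(l) - 38*l - 37*exp(l) - 12)*exp(l)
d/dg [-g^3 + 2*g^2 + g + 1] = -3*g^2 + 4*g + 1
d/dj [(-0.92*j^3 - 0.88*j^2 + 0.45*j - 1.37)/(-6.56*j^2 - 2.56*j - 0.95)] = (6.0352*j^4 + 4.7104*j^3 + 7.8268*j^2 - 16.3024*j - 3.9347)/(43.0336*j^4 + 33.5872*j^3 + 19.0176*j^2 + 4.864*j + 0.9025)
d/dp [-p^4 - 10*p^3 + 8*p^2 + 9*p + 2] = -4*p^3 - 30*p^2 + 16*p + 9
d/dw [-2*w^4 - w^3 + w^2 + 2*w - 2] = -8*w^3 - 3*w^2 + 2*w + 2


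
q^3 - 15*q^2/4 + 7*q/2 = q*(q - 2)*(q - 7/4)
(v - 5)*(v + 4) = v^2 - v - 20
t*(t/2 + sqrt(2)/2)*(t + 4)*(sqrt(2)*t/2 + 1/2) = sqrt(2)*t^4/4 + 3*t^3/4 + sqrt(2)*t^3 + sqrt(2)*t^2/4 + 3*t^2 + sqrt(2)*t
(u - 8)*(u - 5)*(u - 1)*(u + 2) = u^4 - 12*u^3 + 25*u^2 + 66*u - 80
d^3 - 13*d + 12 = (d - 3)*(d - 1)*(d + 4)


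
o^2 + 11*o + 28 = (o + 4)*(o + 7)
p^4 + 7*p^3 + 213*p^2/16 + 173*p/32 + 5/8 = (p + 1/4)^2*(p + 5/2)*(p + 4)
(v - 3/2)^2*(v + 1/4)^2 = v^4 - 5*v^3/2 + 13*v^2/16 + 15*v/16 + 9/64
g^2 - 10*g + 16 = (g - 8)*(g - 2)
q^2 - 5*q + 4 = (q - 4)*(q - 1)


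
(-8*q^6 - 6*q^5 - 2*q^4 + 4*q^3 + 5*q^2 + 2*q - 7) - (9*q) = -8*q^6 - 6*q^5 - 2*q^4 + 4*q^3 + 5*q^2 - 7*q - 7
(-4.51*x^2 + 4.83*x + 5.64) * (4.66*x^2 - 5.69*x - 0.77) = -21.0166*x^4 + 48.1697*x^3 + 2.2724*x^2 - 35.8107*x - 4.3428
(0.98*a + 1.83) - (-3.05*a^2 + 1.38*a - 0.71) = 3.05*a^2 - 0.4*a + 2.54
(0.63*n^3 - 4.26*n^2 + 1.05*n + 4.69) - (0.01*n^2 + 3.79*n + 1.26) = 0.63*n^3 - 4.27*n^2 - 2.74*n + 3.43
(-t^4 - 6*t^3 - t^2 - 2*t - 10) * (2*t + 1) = -2*t^5 - 13*t^4 - 8*t^3 - 5*t^2 - 22*t - 10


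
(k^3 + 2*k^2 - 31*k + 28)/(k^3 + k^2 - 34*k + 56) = (k - 1)/(k - 2)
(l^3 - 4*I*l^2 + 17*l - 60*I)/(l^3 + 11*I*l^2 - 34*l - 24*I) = (l^2 - 8*I*l - 15)/(l^2 + 7*I*l - 6)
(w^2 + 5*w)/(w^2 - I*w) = (w + 5)/(w - I)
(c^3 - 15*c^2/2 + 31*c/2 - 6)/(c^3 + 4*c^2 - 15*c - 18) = (c^2 - 9*c/2 + 2)/(c^2 + 7*c + 6)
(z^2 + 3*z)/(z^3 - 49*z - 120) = z/(z^2 - 3*z - 40)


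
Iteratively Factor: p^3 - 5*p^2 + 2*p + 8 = (p - 4)*(p^2 - p - 2) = (p - 4)*(p + 1)*(p - 2)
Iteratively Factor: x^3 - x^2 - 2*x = (x + 1)*(x^2 - 2*x) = x*(x + 1)*(x - 2)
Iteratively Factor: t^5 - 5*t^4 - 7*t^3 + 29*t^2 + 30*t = (t + 1)*(t^4 - 6*t^3 - t^2 + 30*t) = t*(t + 1)*(t^3 - 6*t^2 - t + 30) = t*(t - 5)*(t + 1)*(t^2 - t - 6) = t*(t - 5)*(t - 3)*(t + 1)*(t + 2)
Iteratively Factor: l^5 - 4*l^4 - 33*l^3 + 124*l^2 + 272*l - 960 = (l - 3)*(l^4 - l^3 - 36*l^2 + 16*l + 320) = (l - 3)*(l + 4)*(l^3 - 5*l^2 - 16*l + 80) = (l - 3)*(l + 4)^2*(l^2 - 9*l + 20) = (l - 4)*(l - 3)*(l + 4)^2*(l - 5)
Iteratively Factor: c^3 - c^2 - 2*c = (c - 2)*(c^2 + c) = (c - 2)*(c + 1)*(c)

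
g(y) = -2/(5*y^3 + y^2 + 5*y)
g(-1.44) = 0.10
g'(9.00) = 0.00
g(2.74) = -0.02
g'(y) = -2*(-15*y^2 - 2*y - 5)/(5*y^3 + y^2 + 5*y)^2 = 2*(15*y^2 + 2*y + 5)/(y^2*(5*y^2 + y + 5)^2)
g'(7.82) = 0.00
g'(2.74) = 0.02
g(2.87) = -0.01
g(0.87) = -0.24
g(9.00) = 0.00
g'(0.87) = 0.51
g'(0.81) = 0.61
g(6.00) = 0.00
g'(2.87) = 0.01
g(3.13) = -0.01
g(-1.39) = 0.11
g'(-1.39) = 0.18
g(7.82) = -0.00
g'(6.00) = 0.00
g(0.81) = -0.27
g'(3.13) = 0.01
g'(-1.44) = 0.17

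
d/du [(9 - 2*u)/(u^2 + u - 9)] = (-2*u^2 - 2*u + (2*u - 9)*(2*u + 1) + 18)/(u^2 + u - 9)^2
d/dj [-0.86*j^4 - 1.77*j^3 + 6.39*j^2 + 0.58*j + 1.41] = -3.44*j^3 - 5.31*j^2 + 12.78*j + 0.58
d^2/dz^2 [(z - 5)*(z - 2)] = 2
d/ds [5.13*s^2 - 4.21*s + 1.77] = 10.26*s - 4.21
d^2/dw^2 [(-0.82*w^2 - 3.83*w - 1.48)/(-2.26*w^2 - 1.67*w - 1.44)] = (7.105427357601e-15*w^4 + 32.934528*w^3 + 29.34384*w^2 - 41.271216*w - 16.397944)/(11.543176*w^6 + 25.589076*w^5 + 40.973574*w^4 + 37.266551*w^3 + 26.107056*w^2 + 10.388736*w + 2.985984)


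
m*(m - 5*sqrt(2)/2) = m^2 - 5*sqrt(2)*m/2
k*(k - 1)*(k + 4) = k^3 + 3*k^2 - 4*k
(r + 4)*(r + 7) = r^2 + 11*r + 28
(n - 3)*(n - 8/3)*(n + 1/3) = n^3 - 16*n^2/3 + 55*n/9 + 8/3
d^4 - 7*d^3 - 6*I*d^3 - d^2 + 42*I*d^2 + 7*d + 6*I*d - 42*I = (d - 7)*(d - 6*I)*(-I*d - I)*(I*d - I)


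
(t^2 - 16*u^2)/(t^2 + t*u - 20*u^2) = (t + 4*u)/(t + 5*u)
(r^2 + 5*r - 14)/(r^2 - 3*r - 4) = (-r^2 - 5*r + 14)/(-r^2 + 3*r + 4)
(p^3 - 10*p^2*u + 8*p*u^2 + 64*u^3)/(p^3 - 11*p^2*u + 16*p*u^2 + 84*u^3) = (p^2 - 12*p*u + 32*u^2)/(p^2 - 13*p*u + 42*u^2)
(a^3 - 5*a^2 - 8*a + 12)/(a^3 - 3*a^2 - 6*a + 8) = (a - 6)/(a - 4)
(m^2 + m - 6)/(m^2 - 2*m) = (m + 3)/m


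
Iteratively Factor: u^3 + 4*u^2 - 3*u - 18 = (u + 3)*(u^2 + u - 6) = (u + 3)^2*(u - 2)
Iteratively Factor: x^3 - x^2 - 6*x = (x + 2)*(x^2 - 3*x) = (x - 3)*(x + 2)*(x)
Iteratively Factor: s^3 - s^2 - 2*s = (s)*(s^2 - s - 2) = s*(s + 1)*(s - 2)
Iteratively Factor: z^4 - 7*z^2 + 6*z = (z - 2)*(z^3 + 2*z^2 - 3*z) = z*(z - 2)*(z^2 + 2*z - 3) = z*(z - 2)*(z + 3)*(z - 1)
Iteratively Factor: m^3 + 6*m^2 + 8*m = (m)*(m^2 + 6*m + 8) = m*(m + 2)*(m + 4)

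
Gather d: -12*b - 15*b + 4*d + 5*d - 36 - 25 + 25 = -27*b + 9*d - 36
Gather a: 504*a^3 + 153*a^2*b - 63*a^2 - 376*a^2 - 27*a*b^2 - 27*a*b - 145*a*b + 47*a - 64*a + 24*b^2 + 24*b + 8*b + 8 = 504*a^3 + a^2*(153*b - 439) + a*(-27*b^2 - 172*b - 17) + 24*b^2 + 32*b + 8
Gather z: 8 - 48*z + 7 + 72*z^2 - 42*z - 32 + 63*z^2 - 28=135*z^2 - 90*z - 45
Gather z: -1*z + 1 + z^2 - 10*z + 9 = z^2 - 11*z + 10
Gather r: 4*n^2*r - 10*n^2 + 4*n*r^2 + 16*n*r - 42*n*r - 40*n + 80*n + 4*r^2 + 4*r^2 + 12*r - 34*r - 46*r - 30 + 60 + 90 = -10*n^2 + 40*n + r^2*(4*n + 8) + r*(4*n^2 - 26*n - 68) + 120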